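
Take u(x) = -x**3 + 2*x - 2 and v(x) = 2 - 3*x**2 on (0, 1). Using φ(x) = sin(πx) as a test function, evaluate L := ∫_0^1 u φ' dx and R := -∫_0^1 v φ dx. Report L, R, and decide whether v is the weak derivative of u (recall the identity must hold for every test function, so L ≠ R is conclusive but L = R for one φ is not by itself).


LHS = (-12 - π^2)/π^3, RHS = (-12 - π^2)/π^3. Yes, v = u' weakly.

u(x) = -x**3 + 2*x - 2, classical derivative u'(x) = 2 - 3*x**2.
φ(x) = sin(πx), so φ'(x) = π*cos(π*x).
Note φ(0) = φ(1) = 0, so the boundary term u·φ vanishes.
LHS = ∫_0^1 u(x) φ'(x) dx = ∫_0^1 (-π*x^3*cos(π*x) + 2*π*x*cos(π*x) - 2*π*cos(π*x)) dx. Term by term:
  ∫_0^1 -2*π*cos(π*x) dx = 0;  ∫_0^1 -π*x^3*cos(π*x) dx = -12/π^3 + 3/π;  ∫_0^1 2*π*x*cos(π*x) dx = -4/π.
Sum: 0 + -12/π^3 + 3/π − 4/π = (-12 - π^2)/π^3.
So LHS = (-12 - π^2)/π^3.
∫_0^1 v(x) φ(x) dx = ∫_0^1 (-3*x^2*sin(π*x) + 2*sin(π*x)) dx. Term by term:
  ∫_0^1 2*sin(π*x) dx = 4/π;  ∫_0^1 -3*x^2*sin(π*x) dx = -3/π + 12/π^3.
Sum: 4/π + -3/π + 12/π^3 = (π^2 + 12)/π^3.
So RHS = -∫_0^1 v(x) φ(x) dx = (-12 - π^2)/π^3.
LHS = RHS, so the identity holds for this test φ.
Moreover u is smooth here and v(x) = u'(x) = 2 - 3*x**2 pointwise, so the identity holds for every test function. Hence v is the weak derivative of u.


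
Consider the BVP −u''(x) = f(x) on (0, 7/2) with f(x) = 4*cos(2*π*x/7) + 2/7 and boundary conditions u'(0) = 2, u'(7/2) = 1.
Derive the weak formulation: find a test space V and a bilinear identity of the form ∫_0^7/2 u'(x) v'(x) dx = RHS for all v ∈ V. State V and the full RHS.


V = H^1(0, 7/2) (v unrestricted at boundary; u is determined up to an additive constant); weak form: ∫_0^7/2 u'v' dx = ∫_0^7/2 (4*cos(2*π*x/7) + 2/7) v dx + v(7/2) − 2·v(0) for all v ∈ V.

Multiply both sides by a test function v and integrate from 0 to 7/2:
  ∫_0^7/2 −u''(x) v(x) dx = ∫_0^7/2 f(x) v(x) dx.
Integrate the LHS by parts once:
  ∫_0^7/2 −u'' v dx = −[u'(x) v(x)]_0^7/2 + ∫_0^7/2 u'(x) v'(x) dx.
Thus ∫_0^7/2 u'(x) v'(x) dx = ∫_0^7/2 f(x) v(x) dx + [u'(x) v(x)]_0^7/2.
Choose V so that boundary terms are either known or forced to vanish.
u has inhomogeneous Neumann u'(0) = 2, u'(7/2) = 1. [u' v]_0^7/2 = (1)·v(7/2) − (2)·v(0) = v(7/2) − 2·v(0). Take V = H^1(0, 7/2); boundary term becomes part of RHS.
Weak formulation: find u (satisfying any essential BC) such that ∫_0^7/2 u'(x) v'(x) dx = ∫_0^7/2 f v dx + v(7/2) − 2·v(0) for all v ∈ V (Neumann data are natural BCs: they enter the RHS as boundary terms).
Substituting f(x) = 4*cos(2*π*x/7) + 2/7, the right-hand side is ∫_0^7/2 (4*cos(2*π*x/7) + 2/7) v dx + v(7/2) − 2·v(0).
Compatibility check (pure Neumann): taking v ≡ 1 ∈ V gives 0 = ∫_0^7/2 f dx + (1) − (2), i.e. ∫_0^7/2 f dx must equal u'(0) − u'(7/2) = 1. Indeed ∫_0^7/2 (4*cos(2*π*x/7) + 2/7) dx = 1, so the data are compatible. The solution is then unique only up to an additive constant (fix it e.g. by requiring ∫_0^7/2 u dx = 0).


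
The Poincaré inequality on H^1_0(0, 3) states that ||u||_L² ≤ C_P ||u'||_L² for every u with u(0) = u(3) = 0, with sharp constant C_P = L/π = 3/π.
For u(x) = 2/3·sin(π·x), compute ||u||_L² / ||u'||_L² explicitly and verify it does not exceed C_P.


||u||_L² / ||u'||_L² = 1/π < C_P = 3/π.

u(x) = 2/3·sin(π·x), so u'(x) = 2*π*cos(π*x)/3.
Writing u(x) = A·sin(kπx/L) with A = 2/3 and k = 3, use ∫_0^L sin²(kπx/L) dx = L/2 and ∫_0^L cos²(kπx/L) dx = L/2.
u² = 4/9·sin²(π·x) and (u')² = 4*π^2/9·cos²(π·x), and each of sin², cos² integrates to L/2 = 3/2 over (0, 3).
∫_0^3 u² dx = 2/3, so ||u||_L² = sqrt(6)/3.
∫_0^3 (u')² dx = 2*π^2/3, so ||u'||_L² = sqrt(6)*π/3.
Ratio ||u||_L² / ||u'||_L² = 1/π.
Sharp Poincaré constant on H^1_0(0, 3) is C_P = L/π = 3/π, achieved by sin(π/3·x).
This is the k = 3 harmonic; the ratio L/(kπ) is strictly less than C_P = L/π, consistent with the sharp inequality ||u||_L² ≤ C_P ||u'||_L².


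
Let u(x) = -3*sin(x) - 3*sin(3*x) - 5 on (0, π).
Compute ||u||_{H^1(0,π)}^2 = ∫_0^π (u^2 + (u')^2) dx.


||u||_{H^1(0,π)}^2 = 80 + 79*π

u'(x) = -3*cos(x) - 9*cos(3*x).
Expand u² and (u')² and integrate term by term on (0, π), using: for integers n ≥ 1, ∫_0^π sin²(nx) dx = ∫_0^π cos²(nx) dx = π/2; for n ≠ n', ∫_0^π sin(nx)sin(n'x) dx = ∫_0^π cos(nx)cos(n'x) dx = 0; and by product-to-sum, ∫_0^π sin(nx)cos(n'x) dx = ½∫_0^π [sin((n+n')x) + sin((n−n')x)] dx, which is 0 when n+n' is even and 2n/(n²−n'²) when n+n' is odd (it need not vanish on (0, π)). For the constant mode: ∫_0^π 1 dx = π, ∫_0^π cos(nx) dx = 0, ∫_0^π sin(nx) dx = (1−(−1)^n)/n.
  u² squared terms: (-5)²·∫1 dx = 25·π = 25*π;  (-3)²·∫sin(x)² dx = 9·π/2 = 9*π/2;  (-3)²·∫sin(3x)² dx = 9·π/2 = 9*π/2.
  u² cross terms: 2·(-5)·(-3)·∫1·sin(x) dx = 30·(2) = 60;  2·(-5)·(-3)·∫1·sin(3x) dx = 30·(2/3) = 20;  2·(-3)·(-3)·∫sin(x)·sin(3x) dx = 18·(0) = 0.
  So ∫_0^π u² dx = 25*π + 9*π/2 + 9*π/2 + 60 + 20 + 0 = 80 + 34*π.
  (u')² squared terms: (-9)²·∫cos(3x)² dx = 81·π/2 = 81*π/2;  (-3)²·∫cos(x)² dx = 9·π/2 = 9*π/2.
  (u')² cross terms: 2·(-9)·(-3)·∫cos(3x)·cos(x) dx = 54·(0) = 0.
  So ∫_0^π (u')² dx = 81*π/2 + 9*π/2 + 0 = 45*π.
||u||_{H^1}^2 = (80 + 34*π) + (45*π) = 80 + 79*π.


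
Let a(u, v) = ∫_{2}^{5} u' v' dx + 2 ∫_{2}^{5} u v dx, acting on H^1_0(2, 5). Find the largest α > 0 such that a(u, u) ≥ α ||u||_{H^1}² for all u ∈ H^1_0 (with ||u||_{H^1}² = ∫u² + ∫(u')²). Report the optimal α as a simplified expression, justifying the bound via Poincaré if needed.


α = 1

Coercivity of a(·,·) on H^1_0(2, 5) means a(u, u) ≥ α ||u||_{H^1}² for every u ∈ H^1_0.
The interval has length L = 3, and Poincaré/coercivity depend only on L. Here a(u, u) = ∫(u')² + (2)·∫u².
Here c = 2 ≥ 1, so a(u,u) = ∫(u')² + c∫u² ≥ ∫(u')² + ∫u² = ||u||_{H^1}², i.e. α = 1 works. No larger α is possible: a(u,u) ≥ α||u||_{H^1}² means (1−α)∫(u')² ≥ (α−c)∫u², and for the modes u_n = sin(nπ(x−x₀)/L) (x₀ the left endpoint) one has ∫u_n²/∫(u_n')² = (L/(nπ))² → 0, so a(u_n,u_n)/||u_n||_{H^1}² → 1. Hence the optimal constant is α = 1.
Therefore α = 1.


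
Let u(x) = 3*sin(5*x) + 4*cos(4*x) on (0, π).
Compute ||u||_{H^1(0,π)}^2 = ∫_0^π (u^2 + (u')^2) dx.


||u||_{H^1(0,π)}^2 = 1360/3 + 253*π

u'(x) = -16*sin(4*x) + 15*cos(5*x).
Expand u² and (u')² and integrate term by term on (0, π), using: for integers n ≥ 1, ∫_0^π sin²(nx) dx = ∫_0^π cos²(nx) dx = π/2; for n ≠ n', ∫_0^π sin(nx)sin(n'x) dx = ∫_0^π cos(nx)cos(n'x) dx = 0; and by product-to-sum, ∫_0^π sin(nx)cos(n'x) dx = ½∫_0^π [sin((n+n')x) + sin((n−n')x)] dx, which is 0 when n+n' is even and 2n/(n²−n'²) when n+n' is odd (it need not vanish on (0, π)).
  u² squared terms: (3)²·∫sin(5x)² dx = 9·π/2 = 9*π/2;  (4)²·∫cos(4x)² dx = 16·π/2 = 8*π.
  u² cross terms: 2·(3)·(4)·∫sin(5x)·cos(4x) dx = 24·(10/9) = 80/3.
  So ∫_0^π u² dx = 9*π/2 + 8*π + 80/3 = 80/3 + 25*π/2.
  (u')² squared terms: (-16)²·∫sin(4x)² dx = 256·π/2 = 128*π;  (15)²·∫cos(5x)² dx = 225·π/2 = 225*π/2.
  (u')² cross terms: 2·(-16)·(15)·∫sin(4x)·cos(5x) dx = -480·(-8/9) = 1280/3.
  So ∫_0^π (u')² dx = 128*π + 225*π/2 + 1280/3 = 1280/3 + 481*π/2.
||u||_{H^1}^2 = (80/3 + 25*π/2) + (1280/3 + 481*π/2) = 1360/3 + 253*π.


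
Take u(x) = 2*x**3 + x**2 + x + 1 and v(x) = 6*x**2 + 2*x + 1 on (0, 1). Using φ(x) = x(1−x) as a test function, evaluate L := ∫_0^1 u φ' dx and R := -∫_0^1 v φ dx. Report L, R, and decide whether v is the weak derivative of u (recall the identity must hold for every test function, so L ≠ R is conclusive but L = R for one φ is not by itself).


LHS = -19/30, RHS = -19/30. Yes, v = u' weakly.

u(x) = 2*x**3 + x**2 + x + 1, classical derivative u'(x) = 6*x**2 + 2*x + 1.
φ(x) = x(1−x), so φ'(x) = 1 - 2*x.
Note φ(0) = φ(1) = 0, so the boundary term u·φ vanishes.
LHS = ∫_0^1 u(x) φ'(x) dx = ∫_0^1 (-4*x^4 - x^2 - x + 1) dx. Term by term:
  ∫_0^1 -4*x^4 dx = -4/5;  ∫_0^1 -x^2 dx = -1/3;  ∫_0^1 -x dx = -1/2;
  ∫_0^1 1 dx = 1.
Sum: -4/5 − 1/3 − 1/2 + 1 = -19/30.
So LHS = -19/30.
∫_0^1 v(x) φ(x) dx = ∫_0^1 (-6*x^4 + 4*x^3 + x^2 + x) dx. Term by term:
  ∫_0^1 -6*x^4 dx = -6/5;  ∫_0^1 4*x^3 dx = 1;  ∫_0^1 x^2 dx = 1/3;
  ∫_0^1 x dx = 1/2.
Sum: -6/5 + 1 + 1/3 + 1/2 = 19/30.
So RHS = -∫_0^1 v(x) φ(x) dx = -19/30.
LHS = RHS, so the identity holds for this test φ.
Moreover u is smooth here and v(x) = u'(x) = 6*x**2 + 2*x + 1 pointwise, so the identity holds for every test function. Hence v is the weak derivative of u.


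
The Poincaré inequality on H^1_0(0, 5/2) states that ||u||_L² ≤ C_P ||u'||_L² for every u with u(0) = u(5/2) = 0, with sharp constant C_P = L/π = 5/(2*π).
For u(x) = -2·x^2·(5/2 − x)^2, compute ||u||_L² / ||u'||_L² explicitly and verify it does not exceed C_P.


||u||_L² / ||u'||_L² = 5*sqrt(3)/12 < C_P = 5/(2*π).

u(x) = -2·x^2·(5/2 − x)^2, so u'(x) = x*(-8*x^2 + 30*x - 25).
u(x) = -2·x^2·(5/2 − x)^2 vanishes at x = 0 and x = 5/2, so u ∈ H^1_0(0, 5/2). Differentiate via the product rule and integrate the resulting polynomials term by term.
  ∫_0^5/2 u² dx = ∫_0^5/2 (4*x^8 - 40*x^7 + 150*x^6 - 250*x^5 + 625*x^4/4) dx. Term by term:
    ∫_0^5/2 4*x^8 dx = 1953125/1152;  ∫_0^5/2 -40*x^7 dx = -1953125/256;  ∫_0^5/2 150*x^6 dx = 5859375/448;
    ∫_0^5/2 -250*x^5 dx = -1953125/192;  ∫_0^5/2 625*x^4/4 dx = 390625/128.
  Sum: 1953125/1152 − 1953125/256 + 5859375/448 − 1953125/192 + 390625/128 = 390625/16128.
  ∫_0^5/2 (u')² dx = ∫_0^5/2 (64*x^6 - 480*x^5 + 1300*x^4 - 1500*x^3 + 625*x^2) dx. Term by term:
    ∫_0^5/2 64*x^6 dx = 78125/14;  ∫_0^5/2 -480*x^5 dx = -78125/4;  ∫_0^5/2 1300*x^4 dx = 203125/8;
    ∫_0^5/2 -1500*x^3 dx = -234375/16;  ∫_0^5/2 625*x^2 dx = 78125/24.
  Sum: 78125/14 − 78125/4 + 203125/8 − 234375/16 + 78125/24 = 15625/336.
∫_0^5/2 u² dx = 390625/16128, so ||u||_L² = 625*sqrt(7)/336.
∫_0^5/2 (u')² dx = 15625/336, so ||u'||_L² = 125*sqrt(21)/84.
Ratio ||u||_L² / ||u'||_L² = 5*sqrt(3)/12.
Sharp Poincaré constant on H^1_0(0, 5/2) is C_P = L/π = 5/(2*π), achieved by sin(2*π/5·x).
A polynomial bump cannot attain the sharp Poincaré constant (only the first sine eigenfunction does), so the ratio is strictly less than C_P, consistent with ||u||_L² ≤ C_P ||u'||_L².


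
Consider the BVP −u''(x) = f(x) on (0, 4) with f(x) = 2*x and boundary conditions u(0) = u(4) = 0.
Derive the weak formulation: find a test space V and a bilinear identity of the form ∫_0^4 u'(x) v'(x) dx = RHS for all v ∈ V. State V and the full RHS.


V = H^1_0(0, 4) (so v(0) = v(4) = 0); weak form: ∫_0^4 u'v' dx = ∫_0^4 (2*x) v dx for all v ∈ V.

Multiply both sides by a test function v and integrate from 0 to 4:
  ∫_0^4 −u''(x) v(x) dx = ∫_0^4 f(x) v(x) dx.
Integrate the LHS by parts once:
  ∫_0^4 −u'' v dx = −[u'(x) v(x)]_0^4 + ∫_0^4 u'(x) v'(x) dx.
Thus ∫_0^4 u'(x) v'(x) dx = ∫_0^4 f(x) v(x) dx + [u'(x) v(x)]_0^4.
Choose V so that boundary terms are either known or forced to vanish.
u is Dirichlet: u(0) = u(4) = 0. Let V = H^1_0(0, 4); then v(0) = v(4) = 0, and [u' v]_0^4 = 0.
Weak formulation: find u (satisfying any essential BC) such that ∫_0^4 u'(x) v'(x) dx = ∫_0^4 f v dx for all v ∈ V.
Substituting f(x) = 2*x, the right-hand side is ∫_0^4 (2*x) v dx.


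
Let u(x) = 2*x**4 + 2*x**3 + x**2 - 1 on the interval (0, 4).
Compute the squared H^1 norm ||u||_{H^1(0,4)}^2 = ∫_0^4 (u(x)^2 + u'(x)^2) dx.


||u||_{H^1}^2 = 27308668/63

The H^1 norm (squared) on an interval (0, L) is
  ||u||_{H^1}^2 = ∫_0^L u(x)^2 dx + ∫_0^L u'(x)^2 dx.
Compute u'(x) = 8*x**3 + 6*x**2 + 2*x.
Then u(x)^2 = 4*x**8 + 8*x**7 + 8*x**6 + 4*x**5 - 3*x**4 - 4*x**3 - 2*x**2 + 1 and u'(x)^2 = 64*x**6 + 96*x**5 + 68*x**4 + 24*x**3 + 4*x**2.
Integrate each monomial from 0 to 4 using ∫_0^4 c·x^n dx = c·4^(n+1)/(n+1):
  ∫_0^4 u(x)^2 dx = ∫_0^4 (4*x^8 + 8*x^7 + 8*x^6 + 4*x^5 - 3*x^4 - 4*x^3 - 2*x^2 + 1) dx. Term by term:
    ∫_0^4 4*x^8 dx = 1048576/9;  ∫_0^4 8*x^7 dx = 65536;  ∫_0^4 8*x^6 dx = 131072/7;
    ∫_0^4 4*x^5 dx = 8192/3;  ∫_0^4 -3*x^4 dx = -3072/5;  ∫_0^4 -4*x^3 dx = -256;
    ∫_0^4 -2*x^2 dx = -128/3;  ∫_0^4 1 dx = 4.
  Sum: 1048576/9 + 65536 + 131072/7 + 8192/3 − 3072/5 − 256 − 128/3 + 4 = 63816044/315.
  ∫_0^4 u'(x)^2 dx = ∫_0^4 (64*x^6 + 96*x^5 + 68*x^4 + 24*x^3 + 4*x^2) dx. Term by term:
    ∫_0^4 64*x^6 dx = 1048576/7;  ∫_0^4 96*x^5 dx = 65536;  ∫_0^4 68*x^4 dx = 69632/5;
    ∫_0^4 24*x^3 dx = 1536;  ∫_0^4 4*x^2 dx = 256/3.
  Sum: 1048576/7 + 65536 + 69632/5 + 1536 + 256/3 = 24242432/105.
Adding: ||u||_{H^1}^2 = 63816044/315 + 24242432/105 = 27308668/63.


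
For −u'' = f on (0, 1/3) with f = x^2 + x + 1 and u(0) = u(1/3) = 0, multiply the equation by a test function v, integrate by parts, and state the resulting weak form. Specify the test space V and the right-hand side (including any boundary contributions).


V = H^1_0(0, 1/3) (so v(0) = v(1/3) = 0); weak form: ∫_0^1/3 u'v' dx = ∫_0^1/3 (x^2 + x + 1) v dx for all v ∈ V.

Multiply both sides by a test function v and integrate from 0 to 1/3:
  ∫_0^1/3 −u''(x) v(x) dx = ∫_0^1/3 f(x) v(x) dx.
Integrate the LHS by parts once:
  ∫_0^1/3 −u'' v dx = −[u'(x) v(x)]_0^1/3 + ∫_0^1/3 u'(x) v'(x) dx.
Thus ∫_0^1/3 u'(x) v'(x) dx = ∫_0^1/3 f(x) v(x) dx + [u'(x) v(x)]_0^1/3.
Choose V so that boundary terms are either known or forced to vanish.
u is Dirichlet: u(0) = u(1/3) = 0. Let V = H^1_0(0, 1/3); then v(0) = v(1/3) = 0, and [u' v]_0^1/3 = 0.
Weak formulation: find u (satisfying any essential BC) such that ∫_0^1/3 u'(x) v'(x) dx = ∫_0^1/3 f v dx for all v ∈ V.
Substituting f(x) = x^2 + x + 1, the right-hand side is ∫_0^1/3 (x^2 + x + 1) v dx.


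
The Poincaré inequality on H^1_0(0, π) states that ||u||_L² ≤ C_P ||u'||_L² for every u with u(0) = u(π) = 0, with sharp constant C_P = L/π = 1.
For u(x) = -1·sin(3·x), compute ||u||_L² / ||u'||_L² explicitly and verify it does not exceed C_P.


||u||_L² / ||u'||_L² = 1/3 < C_P = 1.

u(x) = -1·sin(3·x), so u'(x) = -3*cos(3*x).
Writing u(x) = A·sin(kπx/L) with A = -1 and k = 3, use ∫_0^L sin²(kπx/L) dx = L/2 and ∫_0^L cos²(kπx/L) dx = L/2.
u² = 1·sin²(3·x) and (u')² = 9·cos²(3·x), and each of sin², cos² integrates to L/2 = π/2 over (0, π).
∫_0^π u² dx = π/2, so ||u||_L² = sqrt(2)*sqrt(π)/2.
∫_0^π (u')² dx = 9*π/2, so ||u'||_L² = 3*sqrt(2)*sqrt(π)/2.
Ratio ||u||_L² / ||u'||_L² = 1/3.
Sharp Poincaré constant on H^1_0(0, π) is C_P = L/π = 1, achieved by sin(x).
This is the k = 3 harmonic; the ratio L/(kπ) is strictly less than C_P = L/π, consistent with the sharp inequality ||u||_L² ≤ C_P ||u'||_L².


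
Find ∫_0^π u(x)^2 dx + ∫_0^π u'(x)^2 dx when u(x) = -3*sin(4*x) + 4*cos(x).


||u||_{H^1(0,π)}^2 = -128/5 + 185*π/2

u'(x) = -4*sin(x) - 12*cos(4*x).
Expand u² and (u')² and integrate term by term on (0, π), using: for integers n ≥ 1, ∫_0^π sin²(nx) dx = ∫_0^π cos²(nx) dx = π/2; for n ≠ n', ∫_0^π sin(nx)sin(n'x) dx = ∫_0^π cos(nx)cos(n'x) dx = 0; and by product-to-sum, ∫_0^π sin(nx)cos(n'x) dx = ½∫_0^π [sin((n+n')x) + sin((n−n')x)] dx, which is 0 when n+n' is even and 2n/(n²−n'²) when n+n' is odd (it need not vanish on (0, π)).
  u² squared terms: (-3)²·∫sin(4x)² dx = 9·π/2 = 9*π/2;  (4)²·∫cos(x)² dx = 16·π/2 = 8*π.
  u² cross terms: 2·(-3)·(4)·∫sin(4x)·cos(x) dx = -24·(8/15) = -64/5.
  So ∫_0^π u² dx = 9*π/2 + 8*π − 64/5 = -64/5 + 25*π/2.
  (u')² squared terms: (-12)²·∫cos(4x)² dx = 144·π/2 = 72*π;  (-4)²·∫sin(x)² dx = 16·π/2 = 8*π.
  (u')² cross terms: 2·(-12)·(-4)·∫cos(4x)·sin(x) dx = 96·(-2/15) = -64/5.
  So ∫_0^π (u')² dx = 72*π + 8*π − 64/5 = -64/5 + 80*π.
||u||_{H^1}^2 = (-64/5 + 25*π/2) + (-64/5 + 80*π) = -128/5 + 185*π/2.


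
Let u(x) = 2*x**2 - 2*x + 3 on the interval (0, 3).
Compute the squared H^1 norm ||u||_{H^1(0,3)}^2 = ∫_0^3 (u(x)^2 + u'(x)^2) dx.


||u||_{H^1}^2 = 1167/5

The H^1 norm (squared) on an interval (0, L) is
  ||u||_{H^1}^2 = ∫_0^L u(x)^2 dx + ∫_0^L u'(x)^2 dx.
Compute u'(x) = 4*x - 2.
Then u(x)^2 = 4*x**4 - 8*x**3 + 16*x**2 - 12*x + 9 and u'(x)^2 = 16*x**2 - 16*x + 4.
Integrate each monomial from 0 to 3 using ∫_0^3 c·x^n dx = c·3^(n+1)/(n+1):
  ∫_0^3 u(x)^2 dx = ∫_0^3 (4*x^4 - 8*x^3 + 16*x^2 - 12*x + 9) dx. Term by term:
    ∫_0^3 4*x^4 dx = 972/5;  ∫_0^3 -8*x^3 dx = -162;  ∫_0^3 16*x^2 dx = 144;
    ∫_0^3 -12*x dx = -54;  ∫_0^3 9 dx = 27.
  Sum: 972/5 − 162 + 144 − 54 + 27 = 747/5.
  ∫_0^3 u'(x)^2 dx = ∫_0^3 (16*x^2 - 16*x + 4) dx. Term by term:
    ∫_0^3 16*x^2 dx = 144;  ∫_0^3 -16*x dx = -72;  ∫_0^3 4 dx = 12.
  Sum: 144 − 72 + 12 = 84.
Adding: ||u||_{H^1}^2 = 747/5 + 84 = 1167/5.


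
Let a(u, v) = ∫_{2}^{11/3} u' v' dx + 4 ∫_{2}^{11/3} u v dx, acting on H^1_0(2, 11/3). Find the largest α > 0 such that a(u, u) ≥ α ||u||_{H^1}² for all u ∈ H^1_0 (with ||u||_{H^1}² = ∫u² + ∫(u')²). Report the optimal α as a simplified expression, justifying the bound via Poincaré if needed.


α = 1

Coercivity of a(·,·) on H^1_0(2, 11/3) means a(u, u) ≥ α ||u||_{H^1}² for every u ∈ H^1_0.
The interval has length L = 5/3, and Poincaré/coercivity depend only on L. Here a(u, u) = ∫(u')² + (4)·∫u².
Here c = 4 ≥ 1, so a(u,u) = ∫(u')² + c∫u² ≥ ∫(u')² + ∫u² = ||u||_{H^1}², i.e. α = 1 works. No larger α is possible: a(u,u) ≥ α||u||_{H^1}² means (1−α)∫(u')² ≥ (α−c)∫u², and for the modes u_n = sin(nπ(x−x₀)/L) (x₀ the left endpoint) one has ∫u_n²/∫(u_n')² = (L/(nπ))² → 0, so a(u_n,u_n)/||u_n||_{H^1}² → 1. Hence the optimal constant is α = 1.
Therefore α = 1.


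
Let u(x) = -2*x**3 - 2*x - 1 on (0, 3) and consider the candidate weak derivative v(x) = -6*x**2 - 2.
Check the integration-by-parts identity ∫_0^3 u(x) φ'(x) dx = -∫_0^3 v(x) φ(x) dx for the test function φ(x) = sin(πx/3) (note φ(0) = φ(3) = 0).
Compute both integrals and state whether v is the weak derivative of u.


LHS = -648/π^3 + 174/π, RHS = -648/π^3 + 174/π. Yes, v = u' weakly.

u(x) = -2*x**3 - 2*x - 1, classical derivative u'(x) = -6*x**2 - 2.
φ(x) = sin(πx/3), so φ'(x) = π*cos(π*x/3)/3.
Note φ(0) = φ(3) = 0, so the boundary term u·φ vanishes.
LHS = ∫_0^3 u(x) φ'(x) dx = ∫_0^3 (-2*π*x^3*cos(π*x/3)/3 - 2*π*x*cos(π*x/3)/3 - π*cos(π*x/3)/3) dx. Term by term:
  ∫_0^3 -π*cos(π*x/3)/3 dx = 0;  ∫_0^3 -2*π*x*cos(π*x/3)/3 dx = 12/π;  ∫_0^3 -2*π*x^3*cos(π*x/3)/3 dx = -648/π^3 + 162/π.
Sum: 0 + 12/π + -648/π^3 + 162/π = -648/π^3 + 174/π.
So LHS = -648/π^3 + 174/π.
∫_0^3 v(x) φ(x) dx = ∫_0^3 (-6*x^2*sin(π*x/3) - 2*sin(π*x/3)) dx. Term by term:
  ∫_0^3 -2*sin(π*x/3) dx = -12/π;  ∫_0^3 -6*x^2*sin(π*x/3) dx = -162/π + 648/π^3.
Sum: -12/π + -162/π + 648/π^3 = -174/π + 648/π^3.
So RHS = -∫_0^3 v(x) φ(x) dx = -648/π^3 + 174/π.
LHS = RHS, so the identity holds for this test φ.
Moreover u is smooth here and v(x) = u'(x) = -6*x**2 - 2 pointwise, so the identity holds for every test function. Hence v is the weak derivative of u.


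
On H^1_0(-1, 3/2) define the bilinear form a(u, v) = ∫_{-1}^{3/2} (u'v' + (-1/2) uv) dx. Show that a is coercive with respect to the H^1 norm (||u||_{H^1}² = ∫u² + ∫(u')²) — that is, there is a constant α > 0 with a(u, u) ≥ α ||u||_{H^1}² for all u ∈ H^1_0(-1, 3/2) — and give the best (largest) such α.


α = (-25 + 8*π^2)/(2*(25 + 4*π^2))

Coercivity of a(·,·) on H^1_0(-1, 3/2) means a(u, u) ≥ α ||u||_{H^1}² for every u ∈ H^1_0.
The interval has length L = 5/2, and Poincaré/coercivity depend only on L. Here a(u, u) = ∫(u')² + (-1/2)·∫u².
Here c = -1/2 < 0 with |c| < (π/L)² = 4*π^2/25, so coercivity still holds. The condition a(u,u) ≥ α||u||_{H^1}² reads (1−α)∫(u')² ≥ (α−c)∫u². Any admissible α is ≤ 1 (rapidly oscillating u have ∫u²/∫(u')² → 0), and α = 1 would force 0 ≥ (1−c)∫u², impossible since c < 1; so 1−α > 0. By the sharp Poincaré inequality on H^1_0 of an interval of length L, ∫(u')² ≥ (π/L)²∫u² with equality for the first sine mode sin(π(x−x₀)/L) (x₀ the left endpoint), so the inequality holds for all u iff (1−α)(π/L)² ≥ α − c, i.e. α ≤ ((π/L)² + c)/((π/L)² + 1) = (1 + c(L/π)²)/(1 + (L/π)²). (Direct route, valid since c ≤ 0: Poincaré gives c∫u² ≥ c(L/π)²∫(u')², so a(u,u) ≥ (1 + c(L/π)²)∫(u')², while ||u||_{H^1}² ≤ (1 + (L/π)²)∫(u')²; dividing yields the same α.) With (π/L)² = 4*π^2/25 and c = -1/2, the largest admissible constant is α = ((π/L)² + c)/((π/L)² + 1).
Simplifying, α = (-25 + 8*π^2)/(2*(25 + 4*π^2)).


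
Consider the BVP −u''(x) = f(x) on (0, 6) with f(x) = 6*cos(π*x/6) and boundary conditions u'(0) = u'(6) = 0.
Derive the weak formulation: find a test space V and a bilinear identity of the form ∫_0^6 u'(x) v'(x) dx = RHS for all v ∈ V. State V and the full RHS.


V = H^1(0, 6) (no boundary constraint on v; u is determined up to an additive constant); weak form: ∫_0^6 u'v' dx = ∫_0^6 (6*cos(π*x/6)) v dx for all v ∈ V.

Multiply both sides by a test function v and integrate from 0 to 6:
  ∫_0^6 −u''(x) v(x) dx = ∫_0^6 f(x) v(x) dx.
Integrate the LHS by parts once:
  ∫_0^6 −u'' v dx = −[u'(x) v(x)]_0^6 + ∫_0^6 u'(x) v'(x) dx.
Thus ∫_0^6 u'(x) v'(x) dx = ∫_0^6 f(x) v(x) dx + [u'(x) v(x)]_0^6.
Choose V so that boundary terms are either known or forced to vanish.
u has homogeneous Neumann: u'(0) = u'(6) = 0. So [u' v]_0^6 = 0·v(6) − 0·v(0) = 0 for any v; take V = H^1(0, 6).
Weak formulation: find u (satisfying any essential BC) such that ∫_0^6 u'(x) v'(x) dx = ∫_0^6 f v dx for all v ∈ V (homogeneous Neumann, so boundary terms vanish).
Substituting f(x) = 6*cos(π*x/6), the right-hand side is ∫_0^6 (6*cos(π*x/6)) v dx.
Compatibility check (pure Neumann): taking v ≡ 1 ∈ V gives 0 = ∫_0^6 f dx + (0) − (0), i.e. ∫_0^6 f dx must equal u'(0) − u'(6) = 0. Indeed ∫_0^6 (6*cos(π*x/6)) dx = 0, so the data are compatible. The solution is then unique only up to an additive constant (fix it e.g. by requiring ∫_0^6 u dx = 0).


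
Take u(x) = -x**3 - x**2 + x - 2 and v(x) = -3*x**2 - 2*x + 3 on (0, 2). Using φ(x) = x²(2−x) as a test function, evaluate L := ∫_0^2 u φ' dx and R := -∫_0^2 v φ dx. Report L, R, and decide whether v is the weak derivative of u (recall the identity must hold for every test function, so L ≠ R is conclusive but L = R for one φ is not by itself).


LHS = 124/15, RHS = 28/5. No, v is not the weak derivative of u.

u(x) = -x**3 - x**2 + x - 2, classical derivative u'(x) = -3*x**2 - 2*x + 1.
φ(x) = x²(2−x), so φ'(x) = x*(4 - 3*x).
Note φ(0) = φ(2) = 0, so the boundary term u·φ vanishes.
LHS = ∫_0^2 u(x) φ'(x) dx = ∫_0^2 (3*x^5 - x^4 - 7*x^3 + 10*x^2 - 8*x) dx. Term by term:
  ∫_0^2 3*x^5 dx = 32;  ∫_0^2 -x^4 dx = -32/5;  ∫_0^2 -7*x^3 dx = -28;
  ∫_0^2 10*x^2 dx = 80/3;  ∫_0^2 -8*x dx = -16.
Sum: 32 − 32/5 − 28 + 80/3 − 16 = 124/15.
So LHS = 124/15.
∫_0^2 v(x) φ(x) dx = ∫_0^2 (3*x^5 - 4*x^4 - 7*x^3 + 6*x^2) dx. Term by term:
  ∫_0^2 3*x^5 dx = 32;  ∫_0^2 -4*x^4 dx = -128/5;  ∫_0^2 -7*x^3 dx = -28;
  ∫_0^2 6*x^2 dx = 16.
Sum: 32 − 128/5 − 28 + 16 = -28/5.
So RHS = -∫_0^2 v(x) φ(x) dx = 28/5.
LHS − RHS = 8/3 ≠ 0, so the identity fails.
(For a valid weak derivative the identity must hold for EVERY test function, in particular this one. The failure shows v is NOT the weak derivative of u.)
Correct weak derivative would be u'(x) = -3*x**2 - 2*x + 1.


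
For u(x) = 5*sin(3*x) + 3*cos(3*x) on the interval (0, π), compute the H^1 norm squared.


||u||_{H^1(0,π)}^2 = 170*π

u'(x) = -9*sin(3*x) + 15*cos(3*x).
Expand u² and (u')² and integrate term by term on (0, π), using: for integers n ≥ 1, ∫_0^π sin²(nx) dx = ∫_0^π cos²(nx) dx = π/2; for n ≠ n', ∫_0^π sin(nx)sin(n'x) dx = ∫_0^π cos(nx)cos(n'x) dx = 0; and by product-to-sum, ∫_0^π sin(nx)cos(n'x) dx = ½∫_0^π [sin((n+n')x) + sin((n−n')x)] dx, which is 0 when n+n' is even and 2n/(n²−n'²) when n+n' is odd (it need not vanish on (0, π)).
  u² squared terms: (3)²·∫cos(3x)² dx = 9·π/2 = 9*π/2;  (5)²·∫sin(3x)² dx = 25·π/2 = 25*π/2.
  u² cross terms: 2·(3)·(5)·∫cos(3x)·sin(3x) dx = 30·(0) = 0.
  So ∫_0^π u² dx = 9*π/2 + 25*π/2 + 0 = 17*π.
  (u')² squared terms: (-9)²·∫sin(3x)² dx = 81·π/2 = 81*π/2;  (15)²·∫cos(3x)² dx = 225·π/2 = 225*π/2.
  (u')² cross terms: 2·(-9)·(15)·∫sin(3x)·cos(3x) dx = -270·(0) = 0.
  So ∫_0^π (u')² dx = 81*π/2 + 225*π/2 + 0 = 153*π.
||u||_{H^1}^2 = (17*π) + (153*π) = 170*π.


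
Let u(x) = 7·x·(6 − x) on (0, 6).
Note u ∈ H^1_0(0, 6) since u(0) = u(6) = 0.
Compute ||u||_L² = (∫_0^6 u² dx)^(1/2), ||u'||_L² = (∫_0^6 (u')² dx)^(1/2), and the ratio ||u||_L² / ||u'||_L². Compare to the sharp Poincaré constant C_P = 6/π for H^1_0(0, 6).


||u||_L² / ||u'||_L² = 3*sqrt(10)/5 < C_P = 6/π.

u(x) = 7·x·(6 − x), so u'(x) = 42 - 14*x.
u(x) = 7·x·(6 − x) vanishes at x = 0 and x = 6, so u ∈ H^1_0(0, 6). Differentiate via the product rule and integrate the resulting polynomials term by term.
  ∫_0^6 u² dx = ∫_0^6 (49*x^4 - 588*x^3 + 1764*x^2) dx. Term by term:
    ∫_0^6 49*x^4 dx = 381024/5;  ∫_0^6 -588*x^3 dx = -190512;  ∫_0^6 1764*x^2 dx = 127008.
  Sum: 381024/5 − 190512 + 127008 = 63504/5.
  ∫_0^6 (u')² dx = ∫_0^6 (196*x^2 - 1176*x + 1764) dx. Term by term:
    ∫_0^6 196*x^2 dx = 14112;  ∫_0^6 -1176*x dx = -21168;  ∫_0^6 1764 dx = 10584.
  Sum: 14112 − 21168 + 10584 = 3528.
∫_0^6 u² dx = 63504/5, so ||u||_L² = 252*sqrt(5)/5.
∫_0^6 (u')² dx = 3528, so ||u'||_L² = 42*sqrt(2).
Ratio ||u||_L² / ||u'||_L² = 3*sqrt(10)/5.
Sharp Poincaré constant on H^1_0(0, 6) is C_P = L/π = 6/π, achieved by sin(π/6·x).
A polynomial bump cannot attain the sharp Poincaré constant (only the first sine eigenfunction does), so the ratio is strictly less than C_P, consistent with ||u||_L² ≤ C_P ||u'||_L².


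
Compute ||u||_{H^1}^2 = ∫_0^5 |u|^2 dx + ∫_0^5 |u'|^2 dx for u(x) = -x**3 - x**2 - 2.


||u||_{H^1}^2 = 534920/21

The H^1 norm (squared) on an interval (0, L) is
  ||u||_{H^1}^2 = ∫_0^L u(x)^2 dx + ∫_0^L u'(x)^2 dx.
Compute u'(x) = -3*x**2 - 2*x.
Then u(x)^2 = x**6 + 2*x**5 + x**4 + 4*x**3 + 4*x**2 + 4 and u'(x)^2 = 9*x**4 + 12*x**3 + 4*x**2.
Integrate each monomial from 0 to 5 using ∫_0^5 c·x^n dx = c·5^(n+1)/(n+1):
  ∫_0^5 u(x)^2 dx = ∫_0^5 (x^6 + 2*x^5 + x^4 + 4*x^3 + 4*x^2 + 4) dx. Term by term:
    ∫_0^5 x^6 dx = 78125/7;  ∫_0^5 2*x^5 dx = 15625/3;  ∫_0^5 x^4 dx = 625;
    ∫_0^5 4*x^3 dx = 625;  ∫_0^5 4*x^2 dx = 500/3;  ∫_0^5 4 dx = 20.
  Sum: 78125/7 + 15625/3 + 625 + 625 + 500/3 + 20 = 124640/7.
  ∫_0^5 u'(x)^2 dx = ∫_0^5 (9*x^4 + 12*x^3 + 4*x^2) dx. Term by term:
    ∫_0^5 9*x^4 dx = 5625;  ∫_0^5 12*x^3 dx = 1875;  ∫_0^5 4*x^2 dx = 500/3.
  Sum: 5625 + 1875 + 500/3 = 23000/3.
Adding: ||u||_{H^1}^2 = 124640/7 + 23000/3 = 534920/21.


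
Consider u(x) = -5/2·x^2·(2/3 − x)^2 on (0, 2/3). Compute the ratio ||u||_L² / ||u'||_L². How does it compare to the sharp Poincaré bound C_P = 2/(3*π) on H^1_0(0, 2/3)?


||u||_L² / ||u'||_L² = sqrt(3)/9 < C_P = 2/(3*π).

u(x) = -5/2·x^2·(2/3 − x)^2, so u'(x) = 10*x*(-9*x^2 + 9*x - 2)/9.
u(x) = -5/2·x^2·(2/3 − x)^2 vanishes at x = 0 and x = 2/3, so u ∈ H^1_0(0, 2/3). Differentiate via the product rule and integrate the resulting polynomials term by term.
  ∫_0^2/3 u² dx = ∫_0^2/3 (25*x^8/4 - 50*x^7/3 + 50*x^6/3 - 200*x^5/27 + 100*x^4/81) dx. Term by term:
    ∫_0^2/3 25*x^8/4 dx = 3200/177147;  ∫_0^2/3 -50*x^7/3 dx = -1600/19683;  ∫_0^2/3 50*x^6/3 dx = 6400/45927;
    ∫_0^2/3 -200*x^5/27 dx = -6400/59049;  ∫_0^2/3 100*x^4/81 dx = 640/19683.
  Sum: 3200/177147 − 1600/19683 + 6400/45927 − 6400/59049 + 640/19683 = 320/1240029.
  ∫_0^2/3 (u')² dx = ∫_0^2/3 (100*x^6 - 200*x^5 + 1300*x^4/9 - 400*x^3/9 + 400*x^2/81) dx. Term by term:
    ∫_0^2/3 100*x^6 dx = 12800/15309;  ∫_0^2/3 -200*x^5 dx = -6400/2187;  ∫_0^2/3 1300*x^4/9 dx = 8320/2187;
    ∫_0^2/3 -400*x^3/9 dx = -1600/729;  ∫_0^2/3 400*x^2/81 dx = 3200/6561.
  Sum: 12800/15309 − 6400/2187 + 8320/2187 − 1600/729 + 3200/6561 = 320/45927.
∫_0^2/3 u² dx = 320/1240029, so ||u||_L² = 8*sqrt(105)/5103.
∫_0^2/3 (u')² dx = 320/45927, so ||u'||_L² = 8*sqrt(35)/567.
Ratio ||u||_L² / ||u'||_L² = sqrt(3)/9.
Sharp Poincaré constant on H^1_0(0, 2/3) is C_P = L/π = 2/(3*π), achieved by sin(3*π/2·x).
A polynomial bump cannot attain the sharp Poincaré constant (only the first sine eigenfunction does), so the ratio is strictly less than C_P, consistent with ||u||_L² ≤ C_P ||u'||_L².


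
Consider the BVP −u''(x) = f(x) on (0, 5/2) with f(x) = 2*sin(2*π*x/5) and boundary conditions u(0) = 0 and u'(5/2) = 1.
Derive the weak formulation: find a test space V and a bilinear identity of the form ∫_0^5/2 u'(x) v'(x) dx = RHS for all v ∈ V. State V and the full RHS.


V = {v ∈ H^1(0, 5/2) : v(0) = 0} (test functions vanish at x = 0 where u is specified); weak form: ∫_0^5/2 u'v' dx = ∫_0^5/2 (2*sin(2*π*x/5)) v dx + v(5/2) for all v ∈ V.

Multiply both sides by a test function v and integrate from 0 to 5/2:
  ∫_0^5/2 −u''(x) v(x) dx = ∫_0^5/2 f(x) v(x) dx.
Integrate the LHS by parts once:
  ∫_0^5/2 −u'' v dx = −[u'(x) v(x)]_0^5/2 + ∫_0^5/2 u'(x) v'(x) dx.
Thus ∫_0^5/2 u'(x) v'(x) dx = ∫_0^5/2 f(x) v(x) dx + [u'(x) v(x)]_0^5/2.
Choose V so that boundary terms are either known or forced to vanish.
Mixed BC: u(0) = 0 (Dirichlet) and u'(5/2) = 1 (Neumann). Define V = {v ∈ H^1(0, 5/2) : v(0) = 0}. Then [u' v]_0^5/2 = u'(5/2)·v(5/2) − u'(0)·0 = v(5/2).
Weak formulation: find u (satisfying any essential BC) such that ∫_0^5/2 u'(x) v'(x) dx = ∫_0^5/2 f v dx + v(5/2) for all v ∈ V (Dirichlet at 0 absorbed into V; Neumann datum at x = 5/2 contributes the boundary term).
Substituting f(x) = 2*sin(2*π*x/5), the right-hand side is ∫_0^5/2 (2*sin(2*π*x/5)) v dx + v(5/2).


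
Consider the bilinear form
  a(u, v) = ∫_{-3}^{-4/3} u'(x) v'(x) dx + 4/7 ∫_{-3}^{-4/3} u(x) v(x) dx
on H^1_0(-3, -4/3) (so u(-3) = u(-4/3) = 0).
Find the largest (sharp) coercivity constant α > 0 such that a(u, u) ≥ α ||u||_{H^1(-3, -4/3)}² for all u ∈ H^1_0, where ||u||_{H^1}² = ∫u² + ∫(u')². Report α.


α = (100 + 63*π^2)/(7*(25 + 9*π^2))

Coercivity of a(·,·) on H^1_0(-3, -4/3) means a(u, u) ≥ α ||u||_{H^1}² for every u ∈ H^1_0.
The interval has length L = 5/3, and Poincaré/coercivity depend only on L. Here a(u, u) = ∫(u')² + (4/7)·∫u².
Here 0 < c = 4/7 < 1. The condition a(u,u) ≥ α||u||_{H^1}² reads (1−α)∫(u')² ≥ (α−c)∫u². Any admissible α is ≤ 1 (rapidly oscillating u have ∫u²/∫(u')² → 0), and α = 1 would force 0 ≥ (1−c)∫u², impossible since c < 1; so 1−α > 0. By the sharp Poincaré inequality on H^1_0 of an interval of length L, ∫(u')² ≥ (π/L)²∫u² with equality for the first sine mode sin(π(x−x₀)/L) (x₀ the left endpoint), so the inequality holds for all u iff (1−α)(π/L)² ≥ α − c, i.e. α ≤ ((π/L)² + c)/((π/L)² + 1) = (1 + c(L/π)²)/(1 + (L/π)²). With (π/L)² = 9*π^2/25 and c = 4/7, the largest admissible constant is α = ((π/L)² + c)/((π/L)² + 1).
Simplifying, α = (100 + 63*π^2)/(7*(25 + 9*π^2)).


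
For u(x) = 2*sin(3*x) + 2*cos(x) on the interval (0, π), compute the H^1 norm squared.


||u||_{H^1(0,π)}^2 = 24*π

u'(x) = -2*sin(x) + 6*cos(3*x).
Expand u² and (u')² and integrate term by term on (0, π), using: for integers n ≥ 1, ∫_0^π sin²(nx) dx = ∫_0^π cos²(nx) dx = π/2; for n ≠ n', ∫_0^π sin(nx)sin(n'x) dx = ∫_0^π cos(nx)cos(n'x) dx = 0; and by product-to-sum, ∫_0^π sin(nx)cos(n'x) dx = ½∫_0^π [sin((n+n')x) + sin((n−n')x)] dx, which is 0 when n+n' is even and 2n/(n²−n'²) when n+n' is odd (it need not vanish on (0, π)).
  u² squared terms: (2)²·∫cos(x)² dx = 4·π/2 = 2*π;  (2)²·∫sin(3x)² dx = 4·π/2 = 2*π.
  u² cross terms: 2·(2)·(2)·∫cos(x)·sin(3x) dx = 8·(0) = 0.
  So ∫_0^π u² dx = 2*π + 2*π + 0 = 4*π.
  (u')² squared terms: (-2)²·∫sin(x)² dx = 4·π/2 = 2*π;  (6)²·∫cos(3x)² dx = 36·π/2 = 18*π.
  (u')² cross terms: 2·(-2)·(6)·∫sin(x)·cos(3x) dx = -24·(0) = 0.
  So ∫_0^π (u')² dx = 2*π + 18*π + 0 = 20*π.
||u||_{H^1}^2 = (4*π) + (20*π) = 24*π.


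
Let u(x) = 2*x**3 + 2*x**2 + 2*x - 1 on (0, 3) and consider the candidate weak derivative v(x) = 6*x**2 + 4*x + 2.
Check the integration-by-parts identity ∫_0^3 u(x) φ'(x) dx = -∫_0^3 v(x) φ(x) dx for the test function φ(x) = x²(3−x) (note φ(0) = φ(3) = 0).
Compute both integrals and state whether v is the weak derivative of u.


LHS = -2079/10, RHS = -2079/10. Yes, v = u' weakly.

u(x) = 2*x**3 + 2*x**2 + 2*x - 1, classical derivative u'(x) = 6*x**2 + 4*x + 2.
φ(x) = x²(3−x), so φ'(x) = 3*x*(2 - x).
Note φ(0) = φ(3) = 0, so the boundary term u·φ vanishes.
LHS = ∫_0^3 u(x) φ'(x) dx = ∫_0^3 (-6*x^5 + 6*x^4 + 6*x^3 + 15*x^2 - 6*x) dx. Term by term:
  ∫_0^3 -6*x^5 dx = -729;  ∫_0^3 6*x^4 dx = 1458/5;  ∫_0^3 6*x^3 dx = 243/2;
  ∫_0^3 15*x^2 dx = 135;  ∫_0^3 -6*x dx = -27.
Sum: -729 + 1458/5 + 243/2 + 135 − 27 = -2079/10.
So LHS = -2079/10.
∫_0^3 v(x) φ(x) dx = ∫_0^3 (-6*x^5 + 14*x^4 + 10*x^3 + 6*x^2) dx. Term by term:
  ∫_0^3 -6*x^5 dx = -729;  ∫_0^3 14*x^4 dx = 3402/5;  ∫_0^3 10*x^3 dx = 405/2;
  ∫_0^3 6*x^2 dx = 54.
Sum: -729 + 3402/5 + 405/2 + 54 = 2079/10.
So RHS = -∫_0^3 v(x) φ(x) dx = -2079/10.
LHS = RHS, so the identity holds for this test φ.
Moreover u is smooth here and v(x) = u'(x) = 6*x**2 + 4*x + 2 pointwise, so the identity holds for every test function. Hence v is the weak derivative of u.


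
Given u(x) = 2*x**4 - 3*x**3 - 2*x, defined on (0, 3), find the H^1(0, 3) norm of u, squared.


||u||_{H^1}^2 = 524271/70

The H^1 norm (squared) on an interval (0, L) is
  ||u||_{H^1}^2 = ∫_0^L u(x)^2 dx + ∫_0^L u'(x)^2 dx.
Compute u'(x) = 8*x**3 - 9*x**2 - 2.
Then u(x)^2 = 4*x**8 - 12*x**7 + 9*x**6 - 8*x**5 + 12*x**4 + 4*x**2 and u'(x)^2 = 64*x**6 - 144*x**5 + 81*x**4 - 32*x**3 + 36*x**2 + 4.
Integrate each monomial from 0 to 3 using ∫_0^3 c·x^n dx = c·3^(n+1)/(n+1):
  ∫_0^3 u(x)^2 dx = ∫_0^3 (4*x^8 - 12*x^7 + 9*x^6 - 8*x^5 + 12*x^4 + 4*x^2) dx. Term by term:
    ∫_0^3 4*x^8 dx = 8748;  ∫_0^3 -12*x^7 dx = -19683/2;  ∫_0^3 9*x^6 dx = 19683/7;
    ∫_0^3 -8*x^5 dx = -972;  ∫_0^3 12*x^4 dx = 2916/5;  ∫_0^3 4*x^2 dx = 36.
  Sum: 8748 − 19683/2 + 19683/7 − 972 + 2916/5 + 36 = 95589/70.
  ∫_0^3 u'(x)^2 dx = ∫_0^3 (64*x^6 - 144*x^5 + 81*x^4 - 32*x^3 + 36*x^2 + 4) dx. Term by term:
    ∫_0^3 64*x^6 dx = 139968/7;  ∫_0^3 -144*x^5 dx = -17496;  ∫_0^3 81*x^4 dx = 19683/5;
    ∫_0^3 -32*x^3 dx = -648;  ∫_0^3 36*x^2 dx = 324;  ∫_0^3 4 dx = 12.
  Sum: 139968/7 − 17496 + 19683/5 − 648 + 324 + 12 = 214341/35.
Adding: ||u||_{H^1}^2 = 95589/70 + 214341/35 = 524271/70.


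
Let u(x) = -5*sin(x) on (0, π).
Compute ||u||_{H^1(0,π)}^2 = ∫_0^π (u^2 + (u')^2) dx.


||u||_{H^1(0,π)}^2 = 25*π

u'(x) = -5*cos(x).
Expand u² and (u')² and integrate term by term on (0, π), using: for integers n ≥ 1, ∫_0^π sin²(nx) dx = ∫_0^π cos²(nx) dx = π/2; for n ≠ n', ∫_0^π sin(nx)sin(n'x) dx = ∫_0^π cos(nx)cos(n'x) dx = 0; and by product-to-sum, ∫_0^π sin(nx)cos(n'x) dx = ½∫_0^π [sin((n+n')x) + sin((n−n')x)] dx, which is 0 when n+n' is even and 2n/(n²−n'²) when n+n' is odd (it need not vanish on (0, π)).
  u² squared terms: (-5)²·∫sin(x)² dx = 25·π/2 = 25*π/2.
  So ∫_0^π u² dx = 25*π/2.
  (u')² squared terms: (-5)²·∫cos(x)² dx = 25·π/2 = 25*π/2.
  So ∫_0^π (u')² dx = 25*π/2.
||u||_{H^1}^2 = (25*π/2) + (25*π/2) = 25*π.


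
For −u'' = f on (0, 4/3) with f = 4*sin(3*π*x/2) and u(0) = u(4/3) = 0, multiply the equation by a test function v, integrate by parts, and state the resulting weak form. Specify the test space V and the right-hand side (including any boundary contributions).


V = H^1_0(0, 4/3) (so v(0) = v(4/3) = 0); weak form: ∫_0^4/3 u'v' dx = ∫_0^4/3 (4*sin(3*π*x/2)) v dx for all v ∈ V.

Multiply both sides by a test function v and integrate from 0 to 4/3:
  ∫_0^4/3 −u''(x) v(x) dx = ∫_0^4/3 f(x) v(x) dx.
Integrate the LHS by parts once:
  ∫_0^4/3 −u'' v dx = −[u'(x) v(x)]_0^4/3 + ∫_0^4/3 u'(x) v'(x) dx.
Thus ∫_0^4/3 u'(x) v'(x) dx = ∫_0^4/3 f(x) v(x) dx + [u'(x) v(x)]_0^4/3.
Choose V so that boundary terms are either known or forced to vanish.
u is Dirichlet: u(0) = u(4/3) = 0. Let V = H^1_0(0, 4/3); then v(0) = v(4/3) = 0, and [u' v]_0^4/3 = 0.
Weak formulation: find u (satisfying any essential BC) such that ∫_0^4/3 u'(x) v'(x) dx = ∫_0^4/3 f v dx for all v ∈ V.
Substituting f(x) = 4*sin(3*π*x/2), the right-hand side is ∫_0^4/3 (4*sin(3*π*x/2)) v dx.


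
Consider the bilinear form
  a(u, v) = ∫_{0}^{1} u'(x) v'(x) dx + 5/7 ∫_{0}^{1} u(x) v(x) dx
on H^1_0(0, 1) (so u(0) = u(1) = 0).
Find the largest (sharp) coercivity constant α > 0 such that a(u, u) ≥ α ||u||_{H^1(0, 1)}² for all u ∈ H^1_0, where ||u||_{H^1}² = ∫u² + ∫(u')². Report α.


α = (5/7 + π^2)/(1 + π^2)

Coercivity of a(·,·) on H^1_0(0, 1) means a(u, u) ≥ α ||u||_{H^1}² for every u ∈ H^1_0.
The interval has length L = 1, and Poincaré/coercivity depend only on L. Here a(u, u) = ∫(u')² + (5/7)·∫u².
Here 0 < c = 5/7 < 1. The condition a(u,u) ≥ α||u||_{H^1}² reads (1−α)∫(u')² ≥ (α−c)∫u². Any admissible α is ≤ 1 (rapidly oscillating u have ∫u²/∫(u')² → 0), and α = 1 would force 0 ≥ (1−c)∫u², impossible since c < 1; so 1−α > 0. By the sharp Poincaré inequality on H^1_0 of an interval of length L, ∫(u')² ≥ (π/L)²∫u² with equality for the first sine mode sin(π(x−x₀)/L) (x₀ the left endpoint), so the inequality holds for all u iff (1−α)(π/L)² ≥ α − c, i.e. α ≤ ((π/L)² + c)/((π/L)² + 1) = (1 + c(L/π)²)/(1 + (L/π)²). With (π/L)² = π^2 and c = 5/7, the largest admissible constant is α = ((π/L)² + c)/((π/L)² + 1).
Simplifying, α = (5/7 + π^2)/(1 + π^2).


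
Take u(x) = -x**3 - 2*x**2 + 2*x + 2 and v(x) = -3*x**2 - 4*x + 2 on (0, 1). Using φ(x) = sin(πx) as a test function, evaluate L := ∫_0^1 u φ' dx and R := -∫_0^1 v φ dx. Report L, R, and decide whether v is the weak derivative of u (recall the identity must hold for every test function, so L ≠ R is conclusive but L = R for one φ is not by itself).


LHS = -12/π^3 + 3/π, RHS = -12/π^3 + 3/π. Yes, v = u' weakly.

u(x) = -x**3 - 2*x**2 + 2*x + 2, classical derivative u'(x) = -3*x**2 - 4*x + 2.
φ(x) = sin(πx), so φ'(x) = π*cos(π*x).
Note φ(0) = φ(1) = 0, so the boundary term u·φ vanishes.
LHS = ∫_0^1 u(x) φ'(x) dx = ∫_0^1 (-π*x^3*cos(π*x) - 2*π*x^2*cos(π*x) + 2*π*x*cos(π*x) + 2*π*cos(π*x)) dx. Term by term:
  ∫_0^1 2*π*cos(π*x) dx = 0;  ∫_0^1 -π*x^3*cos(π*x) dx = -12/π^3 + 3/π;  ∫_0^1 -2*π*x^2*cos(π*x) dx = 4/π;
  ∫_0^1 2*π*x*cos(π*x) dx = -4/π.
Sum: 0 + -12/π^3 + 3/π + 4/π − 4/π = -12/π^3 + 3/π.
So LHS = -12/π^3 + 3/π.
∫_0^1 v(x) φ(x) dx = ∫_0^1 (-3*x^2*sin(π*x) - 4*x*sin(π*x) + 2*sin(π*x)) dx. Term by term:
  ∫_0^1 2*sin(π*x) dx = 4/π;  ∫_0^1 -4*x*sin(π*x) dx = -4/π;  ∫_0^1 -3*x^2*sin(π*x) dx = -3/π + 12/π^3.
Sum: 4/π − 4/π + -3/π + 12/π^3 = -3/π + 12/π^3.
So RHS = -∫_0^1 v(x) φ(x) dx = -12/π^3 + 3/π.
LHS = RHS, so the identity holds for this test φ.
Moreover u is smooth here and v(x) = u'(x) = -3*x**2 - 4*x + 2 pointwise, so the identity holds for every test function. Hence v is the weak derivative of u.


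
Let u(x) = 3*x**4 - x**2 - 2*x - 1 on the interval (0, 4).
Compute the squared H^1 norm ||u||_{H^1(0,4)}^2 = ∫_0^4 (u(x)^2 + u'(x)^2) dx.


||u||_{H^1}^2 = 59179028/105

The H^1 norm (squared) on an interval (0, L) is
  ||u||_{H^1}^2 = ∫_0^L u(x)^2 dx + ∫_0^L u'(x)^2 dx.
Compute u'(x) = 12*x**3 - 2*x - 2.
Then u(x)^2 = 9*x**8 - 6*x**6 - 12*x**5 - 5*x**4 + 4*x**3 + 6*x**2 + 4*x + 1 and u'(x)^2 = 144*x**6 - 48*x**4 - 48*x**3 + 4*x**2 + 8*x + 4.
Integrate each monomial from 0 to 4 using ∫_0^4 c·x^n dx = c·4^(n+1)/(n+1):
  ∫_0^4 u(x)^2 dx = ∫_0^4 (9*x^8 - 6*x^6 - 12*x^5 - 5*x^4 + 4*x^3 + 6*x^2 + 4*x + 1) dx. Term by term:
    ∫_0^4 9*x^8 dx = 262144;  ∫_0^4 -6*x^6 dx = -98304/7;  ∫_0^4 -12*x^5 dx = -8192;
    ∫_0^4 -5*x^4 dx = -1024;  ∫_0^4 4*x^3 dx = 256;  ∫_0^4 6*x^2 dx = 128;
    ∫_0^4 4*x dx = 32;  ∫_0^4 1 dx = 4.
  Sum: 262144 − 98304/7 − 8192 − 1024 + 256 + 128 + 32 + 4 = 1675132/7.
  ∫_0^4 u'(x)^2 dx = ∫_0^4 (144*x^6 - 48*x^4 - 48*x^3 + 4*x^2 + 8*x + 4) dx. Term by term:
    ∫_0^4 144*x^6 dx = 2359296/7;  ∫_0^4 -48*x^4 dx = -49152/5;  ∫_0^4 -48*x^3 dx = -3072;
    ∫_0^4 4*x^2 dx = 256/3;  ∫_0^4 8*x dx = 64;  ∫_0^4 4 dx = 16.
  Sum: 2359296/7 − 49152/5 − 3072 + 256/3 + 64 + 16 = 34052048/105.
Adding: ||u||_{H^1}^2 = 1675132/7 + 34052048/105 = 59179028/105.
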